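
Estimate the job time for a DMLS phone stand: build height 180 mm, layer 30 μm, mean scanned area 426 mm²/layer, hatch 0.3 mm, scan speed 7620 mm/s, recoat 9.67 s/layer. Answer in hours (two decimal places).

Layer count = ceil(180 / 0.03) = 6000.
Per-layer scan distance = 426 / 0.3 = 1420 mm.
Laser time per layer = 1420 / 7620, so 0.1864 s.
Layer cycle = 0.1864 + 9.67, so 9.8564 s.
Total: 6000 × 9.8564 s = 59138.4 s → 16.43 hours.

16.43 hours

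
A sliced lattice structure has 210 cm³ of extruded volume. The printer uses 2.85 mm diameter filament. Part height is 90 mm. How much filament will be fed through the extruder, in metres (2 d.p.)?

32.92 m

Cross-section of 2.85 mm filament: π·(2.85/2)² = 6.3794 mm².
Length = 210 cm³ / 6.3794 mm² = 210000 / 6.3794 = 32918.46 mm = 32.92 m.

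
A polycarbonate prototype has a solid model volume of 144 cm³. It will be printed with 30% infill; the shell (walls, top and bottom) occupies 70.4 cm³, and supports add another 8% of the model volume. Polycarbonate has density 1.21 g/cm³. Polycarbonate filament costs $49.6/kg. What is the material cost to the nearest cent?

$6.24

Infill region = 144 − 70.4 = 73.6 cm³.
Deposited infill = 0.30 × 73.6, so 22.08 cm³.
Support = 0.08 × 144 = 11.52 cm³.
Deposited volume: 70.4 + 22.08 + 11.52 → 104 cm³.
Mass: 104 × 1.21 → 125.84 g.
Cost = 125.84 g / 1000 × $49.6/kg = $6.24.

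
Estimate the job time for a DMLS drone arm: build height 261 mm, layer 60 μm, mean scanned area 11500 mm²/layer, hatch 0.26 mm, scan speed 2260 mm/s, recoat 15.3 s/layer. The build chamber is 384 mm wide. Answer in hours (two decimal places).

Layers = ⌈261/0.06⌉ = 4350.
Hatch length per layer = 11500 / 0.26 = 44230.8 mm.
Per-layer scan time = 44230.8 / 2260, so 19.5712 s.
Layer cycle = 19.5712 + 15.3, so 34.8712 s.
4350 layers × 34.8712 s/layer = 151689.72 s, i.e. 42.14 hours.

42.14 hours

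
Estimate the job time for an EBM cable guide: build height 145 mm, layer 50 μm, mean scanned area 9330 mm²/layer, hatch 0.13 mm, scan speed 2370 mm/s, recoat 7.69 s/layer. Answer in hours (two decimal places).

30.59 hours

Layers = ⌈145/0.05⌉ = 2900.
Scan path per layer = 9330 / 0.13, so 71769.2 mm.
Per-layer scan time = 71769.2 / 2370 = 30.2824 s.
Layer cycle = 30.2824 + 7.69, so 37.9724 s.
2900 layers × 37.9724 s/layer = 110119.96 s, i.e. 30.59 hours.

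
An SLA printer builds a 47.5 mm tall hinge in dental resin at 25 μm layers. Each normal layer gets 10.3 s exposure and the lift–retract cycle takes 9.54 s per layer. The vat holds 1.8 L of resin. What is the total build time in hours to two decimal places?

10.47 hours

Layers = ⌈47.5/0.025⌉ = 1900.
Per-layer time = 10.3 + 9.54, so 19.84 s.
Build time: 1900 × 19.84 s = 37696 s, i.e. 10.47 hours.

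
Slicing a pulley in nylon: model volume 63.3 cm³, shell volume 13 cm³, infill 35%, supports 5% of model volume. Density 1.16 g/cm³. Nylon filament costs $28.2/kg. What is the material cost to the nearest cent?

Interior volume = 63.3 − 13, so 50.3 cm³.
Infill volume: 0.35 × 50.3 → 17.605 cm³.
Support: 0.05 × 63.3 → 3.165 cm³.
Total extruded = 13 + 17.605 + 3.165 = 33.77 cm³.
Mass: 33.77 × 1.16 → 39.1732 g.
Cost = 39.1732 g / 1000 × $28.2/kg = $1.10.

$1.10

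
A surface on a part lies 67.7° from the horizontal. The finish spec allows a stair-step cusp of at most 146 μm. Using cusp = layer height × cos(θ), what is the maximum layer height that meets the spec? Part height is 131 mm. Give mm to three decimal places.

0.385 mm

Layer height = cusp / cos(67.7°) = 0.146 / 0.3795 = 0.385 mm.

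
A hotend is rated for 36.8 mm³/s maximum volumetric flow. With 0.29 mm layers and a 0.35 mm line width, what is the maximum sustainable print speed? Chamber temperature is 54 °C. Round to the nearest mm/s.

Bead cross-section = 0.29 × 0.35, so 0.1015 mm².
Max speed = 36.8 / 0.1015 = 362.56 ≈ 363 mm/s.

363 mm/s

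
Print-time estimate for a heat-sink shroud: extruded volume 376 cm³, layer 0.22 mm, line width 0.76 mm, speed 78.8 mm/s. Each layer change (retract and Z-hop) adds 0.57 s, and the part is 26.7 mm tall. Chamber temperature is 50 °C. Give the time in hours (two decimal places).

Bead cross-section = 0.22 × 0.76, so 0.1672 mm².
Total extruded path = 376000/0.1672 = 2248803.8 mm.
Time extruding: 2248803.8 / 78.8 → 28538.1 s.
Layer count = ceil(26.7 / 0.22) = 122.
Z-hop total = 122 × 0.57, so 69.54 s.
Altogether 28538.1 + 69.54 = 28607.64 s, i.e. 7.95 hours.

7.95 hours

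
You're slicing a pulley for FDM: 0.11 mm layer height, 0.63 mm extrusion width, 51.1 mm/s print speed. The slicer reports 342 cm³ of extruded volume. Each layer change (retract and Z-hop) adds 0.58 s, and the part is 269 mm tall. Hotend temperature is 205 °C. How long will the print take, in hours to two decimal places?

Bead cross-section = 0.11 × 0.63, so 0.0693 mm².
Toolpath length = 342 cm³ / 0.0693 mm² = 342000 / 0.0693 = 4935064.9 mm.
Print-move time = 4935064.9 / 51.1 = 96576.6 s.
Layer count = ceil(269 / 0.11) = 2446.
Non-print overhead = 2446 × 0.58 = 1418.68 s.
Altogether 96576.6 + 1418.68 = 97995.28 s, i.e. 27.22 hours.

27.22 hours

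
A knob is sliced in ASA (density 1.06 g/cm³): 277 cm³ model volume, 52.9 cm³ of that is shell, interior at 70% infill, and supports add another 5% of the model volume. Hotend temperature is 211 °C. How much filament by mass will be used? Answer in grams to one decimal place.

237.0 g

Infill region = 277 − 52.9 = 224.1 cm³.
Deposited infill: 0.70 × 224.1 → 156.87 cm³.
Support: 0.05 × 277 → 13.85 cm³.
Deposited volume: 52.9 + 156.87 + 13.85 → 223.62 cm³.
Mass: 223.62 × 1.06 → 237.0372 g.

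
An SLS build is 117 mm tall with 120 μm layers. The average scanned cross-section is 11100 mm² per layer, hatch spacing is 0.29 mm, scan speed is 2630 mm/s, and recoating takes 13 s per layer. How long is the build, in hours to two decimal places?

Layer count = ceil(117 / 0.12) = 975.
Scan path per layer = 11100 / 0.29, so 38275.9 mm.
Scan time per layer = 38275.9 / 2630 = 14.5536 s.
Layer cycle: 14.5536 + 13 → 27.5536 s.
Total: 975 × 27.5536 s = 26864.76 s → 7.46 hours.

7.46 hours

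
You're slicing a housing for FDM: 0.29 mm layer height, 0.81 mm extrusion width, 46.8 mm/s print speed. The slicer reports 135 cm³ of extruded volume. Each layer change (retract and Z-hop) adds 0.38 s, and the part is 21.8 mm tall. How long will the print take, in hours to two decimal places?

Extrusion cross-section: 0.29 × 0.81 → 0.2349 mm².
Path length: 135000 mm³ / 0.2349 mm² → 574712.6 mm.
Time extruding = 574712.6 / 46.8, so 12280.2 s.
Layer count = ceil(21.8 / 0.29) = 76.
Z-hop total = 76 × 0.38 = 28.88 s.
Altogether 12280.2 + 28.88 = 12309.08 s, i.e. 3.42 hours.

3.42 hours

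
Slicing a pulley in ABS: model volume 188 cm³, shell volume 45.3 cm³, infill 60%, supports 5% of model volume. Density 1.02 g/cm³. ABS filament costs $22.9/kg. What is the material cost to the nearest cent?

Interior volume = 188 − 45.3, so 142.7 cm³.
Infill volume: 0.60 × 142.7 → 85.62 cm³.
Support = 0.05 × 188, so 9.4 cm³.
Total extruded = 45.3 + 85.62 + 9.4, so 140.32 cm³.
Mass = 140.32 × 1.02 = 143.1264 g.
At $22.9/kg: 143.1264/1000 × 22.9 = $3.28.

$3.28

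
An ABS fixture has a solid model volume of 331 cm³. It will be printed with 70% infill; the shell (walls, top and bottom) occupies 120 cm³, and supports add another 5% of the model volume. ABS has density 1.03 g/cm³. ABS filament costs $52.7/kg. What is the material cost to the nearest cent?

Interior volume = 331 − 120 = 211 cm³.
Infill volume = 0.70 × 211, so 147.7 cm³.
Support: 0.05 × 331 → 16.55 cm³.
Total printed volume = 120 + 147.7 + 16.55 = 284.25 cm³.
Mass: 284.25 × 1.03 → 292.7775 g.
Cost = 292.7775 g / 1000 × $52.7/kg = $15.43.

$15.43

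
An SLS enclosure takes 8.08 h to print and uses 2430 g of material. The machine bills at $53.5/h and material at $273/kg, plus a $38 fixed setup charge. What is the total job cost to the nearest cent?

$1133.67

Time charge = 53.5 × 8.08 = $432.28.
Material charge = 273 × 2430/1000 = $663.39.
Adding setup: 432.28 + 663.39 + 38 → $1133.67.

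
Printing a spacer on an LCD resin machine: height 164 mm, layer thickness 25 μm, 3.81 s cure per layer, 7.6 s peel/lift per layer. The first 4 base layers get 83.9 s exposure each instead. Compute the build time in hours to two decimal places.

Number of layers: 164 / 0.025 → 6560 (rounded up).
Bottom layers = 4 × (83.9 + 7.6) = 366 s.
Remaining layers = 6556 × (3.81 + 7.6) = 74803.96 s.
Sum: 366 + 74803.96 = 75169.96 s → 20.88 hours.

20.88 hours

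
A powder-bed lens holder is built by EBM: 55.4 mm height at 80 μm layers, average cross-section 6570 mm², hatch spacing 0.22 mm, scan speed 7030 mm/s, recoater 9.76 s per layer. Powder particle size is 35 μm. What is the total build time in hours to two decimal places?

2.70 hours

Number of layers: 55.4 / 0.08 → 693 (rounded up).
Per-layer scan distance: 6570 / 0.22 → 29863.6 mm.
Per-layer scan time = 29863.6 / 7030 = 4.248 s.
Time per layer = 4.248 + 9.76, so 14.008 s.
Build time = 693 × 14.008 = 9707.544 s = 2.70 hours.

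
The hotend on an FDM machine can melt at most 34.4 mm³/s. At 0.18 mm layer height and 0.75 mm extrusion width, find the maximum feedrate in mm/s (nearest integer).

Bead cross-section = 0.18 × 0.75 = 0.135 mm².
v_max = Q/A = 34.4/0.135 = 254.81 mm/s → 255 mm/s.

255 mm/s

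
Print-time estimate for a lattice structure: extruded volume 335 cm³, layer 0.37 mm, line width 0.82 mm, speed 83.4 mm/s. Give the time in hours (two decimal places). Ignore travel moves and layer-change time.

3.68 hours

Extrusion cross-section = 0.37 × 0.82 = 0.3034 mm².
Path length: 335000 mm³ / 0.3034 mm² → 1104152.9 mm.
Time extruding = 1104152.9 / 83.4 = 13239.2 s.
That's 13239.2 s → 3.68 hours.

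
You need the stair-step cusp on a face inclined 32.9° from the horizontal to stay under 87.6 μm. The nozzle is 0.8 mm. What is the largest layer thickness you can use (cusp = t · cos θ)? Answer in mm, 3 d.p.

0.104 mm

Layer height = cusp / cos(32.9°) = 0.0876 / 0.8396 = 0.104 mm.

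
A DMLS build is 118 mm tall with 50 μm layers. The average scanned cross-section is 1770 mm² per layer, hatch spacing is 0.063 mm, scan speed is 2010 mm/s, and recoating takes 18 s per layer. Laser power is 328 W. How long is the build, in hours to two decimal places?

20.96 hours

Layers = ⌈118/0.05⌉ = 2360.
Scan path per layer: 1770 / 0.063 → 28095.2 mm.
Per-layer scan time: 28095.2 / 2010 → 13.9777 s.
Per-layer time: 13.9777 + 18 → 31.9777 s.
Build time = 2360 × 31.9777 = 75467.372 s = 20.96 hours.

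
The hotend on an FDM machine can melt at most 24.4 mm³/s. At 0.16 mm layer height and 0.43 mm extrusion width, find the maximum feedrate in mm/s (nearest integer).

A = 0.16 × 0.43 = 0.0688 mm².
Max speed = 24.4 / 0.0688 = 354.65 ≈ 355 mm/s.

355 mm/s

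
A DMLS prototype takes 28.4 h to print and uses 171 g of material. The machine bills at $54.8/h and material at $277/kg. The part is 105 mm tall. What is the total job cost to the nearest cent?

$1603.69

Time charge = 54.8 × 28.4 = $1556.32.
Material charge = 277 × 171/1000 = $47.367.
Job cost: 1556.32 + 47.367 = 1603.687 ≈ $1603.69.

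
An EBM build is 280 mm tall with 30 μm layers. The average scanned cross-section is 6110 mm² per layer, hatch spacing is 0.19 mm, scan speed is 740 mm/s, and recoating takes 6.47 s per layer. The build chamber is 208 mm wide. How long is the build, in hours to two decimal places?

Layer count = ceil(280 / 0.03) = 9334.
Scan path per layer = 6110 / 0.19, so 32157.9 mm.
Scan time per layer = 32157.9 / 740, so 43.4566 s.
Per-layer time: 43.4566 + 6.47 → 49.9266 s.
9334 layers × 49.9266 s/layer = 466014.8844 s, i.e. 129.45 hours.

129.45 hours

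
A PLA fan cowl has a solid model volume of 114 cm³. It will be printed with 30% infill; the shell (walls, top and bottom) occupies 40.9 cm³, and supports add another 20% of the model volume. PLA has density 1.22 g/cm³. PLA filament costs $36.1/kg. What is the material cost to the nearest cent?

$3.77

Volume inside the shell = 114 − 40.9 = 73.1 cm³.
Infill volume = 0.30 × 73.1, so 21.93 cm³.
Support = 0.20 × 114, so 22.8 cm³.
Deposited volume = 40.9 + 21.93 + 22.8 = 85.63 cm³.
Mass = 85.63 × 1.22 = 104.4686 g.
Cost = 104.4686 g / 1000 × $36.1/kg = $3.77.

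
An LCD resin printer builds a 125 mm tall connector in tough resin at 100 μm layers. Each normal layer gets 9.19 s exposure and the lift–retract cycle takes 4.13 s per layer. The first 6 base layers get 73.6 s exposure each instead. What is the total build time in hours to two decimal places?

Number of layers: 125 / 0.1 → 1250 (rounded up).
Burn-in layers: 6 × (73.6 + 4.13) → 466.38 s.
Normal layers = 1244 × (9.19 + 4.13) = 16570.08 s.
Sum: 466.38 + 16570.08 = 17036.46 s → 4.73 hours.

4.73 hours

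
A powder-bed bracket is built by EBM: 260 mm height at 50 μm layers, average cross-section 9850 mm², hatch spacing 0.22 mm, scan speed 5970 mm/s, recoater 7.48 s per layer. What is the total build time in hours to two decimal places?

Number of layers: 260 / 0.05 → 5200 (rounded up).
Hatch length per layer = 9850 / 0.22 = 44772.7 mm.
Scan time per layer = 44772.7 / 5970, so 7.4996 s.
Layer cycle = 7.4996 + 7.48, so 14.9796 s.
Total: 5200 × 14.9796 s = 77893.92 s → 21.64 hours.

21.64 hours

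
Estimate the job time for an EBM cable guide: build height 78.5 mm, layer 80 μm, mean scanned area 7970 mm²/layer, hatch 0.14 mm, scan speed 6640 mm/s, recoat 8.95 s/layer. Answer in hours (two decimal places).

4.78 hours

Number of layers: 78.5 / 0.08 → 982 (rounded up).
Hatch length per layer = 7970 / 0.14 = 56928.6 mm.
Scan time per layer = 56928.6 / 6640, so 8.5736 s.
Time per layer = 8.5736 + 8.95 = 17.5236 s.
982 layers × 17.5236 s/layer = 17208.1752 s, i.e. 4.78 hours.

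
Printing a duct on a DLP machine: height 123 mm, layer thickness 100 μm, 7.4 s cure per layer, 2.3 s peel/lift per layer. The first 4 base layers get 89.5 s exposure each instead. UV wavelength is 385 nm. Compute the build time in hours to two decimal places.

3.41 hours

Number of layers: 123 / 0.1 → 1230 (rounded up).
Bottom layers = 4 × (89.5 + 2.3), so 367.2 s.
Normal layers = 1226 × (7.4 + 2.3) = 11892.2 s.
Sum: 367.2 + 11892.2 = 12259.4 s → 3.41 hours.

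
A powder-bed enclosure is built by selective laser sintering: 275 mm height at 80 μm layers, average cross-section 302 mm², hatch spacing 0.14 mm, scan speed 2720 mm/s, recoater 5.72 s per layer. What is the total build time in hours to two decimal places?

Layer count = ceil(275 / 0.08) = 3438.
Scan path per layer = 302 / 0.14 = 2157.1 mm.
Laser time per layer: 2157.1 / 2720 → 0.7931 s.
Time per layer = 0.7931 + 5.72 = 6.5131 s.
Total: 3438 × 6.5131 s = 22392.0378 s → 6.22 hours.

6.22 hours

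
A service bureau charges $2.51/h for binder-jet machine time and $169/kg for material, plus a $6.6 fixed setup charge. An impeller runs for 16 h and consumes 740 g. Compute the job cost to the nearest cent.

Machine-time cost = 2.51 × 16 = $40.16.
Material charge: 169 × 740/1000 → $125.06.
Adding setup: 40.16 + 125.06 + 6.6 → $171.82.

$171.82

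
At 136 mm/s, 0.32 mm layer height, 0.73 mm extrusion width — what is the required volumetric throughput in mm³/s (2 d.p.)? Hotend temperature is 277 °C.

Extrusion cross-section = 0.32 × 0.73 = 0.2336 mm².
Q = v·A = 136 × 0.2336 = 31.77 mm³/s.

31.77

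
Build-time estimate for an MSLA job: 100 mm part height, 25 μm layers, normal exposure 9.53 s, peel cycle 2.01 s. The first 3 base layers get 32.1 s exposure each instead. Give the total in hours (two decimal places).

Layers = ⌈100/0.025⌉ = 4000.
Base layers = 3 × (32.1 + 2.01), so 102.33 s.
Remaining layers = 3997 × (9.53 + 2.01), so 46125.38 s.
Total = 102.33 + 46125.38 = 46227.71 s = 12.84 hours.

12.84 hours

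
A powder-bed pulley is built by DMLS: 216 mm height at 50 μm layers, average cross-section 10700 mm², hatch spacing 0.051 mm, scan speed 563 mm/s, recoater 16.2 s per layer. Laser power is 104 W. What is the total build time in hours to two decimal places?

466.62 hours

Layer count = ceil(216 / 0.05) = 4320.
Hatch length per layer: 10700 / 0.051 → 209803.9 mm.
Laser time per layer = 209803.9 / 563, so 372.6535 s.
Layer cycle = 372.6535 + 16.2 = 388.8535 s.
4320 layers × 388.8535 s/layer = 1679847.12 s, i.e. 466.62 hours.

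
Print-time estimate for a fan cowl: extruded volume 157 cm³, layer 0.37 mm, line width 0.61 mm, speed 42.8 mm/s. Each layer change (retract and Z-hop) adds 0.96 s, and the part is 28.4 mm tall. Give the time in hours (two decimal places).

4.54 hours

Line area: 0.37 × 0.61 → 0.2257 mm².
Toolpath length = 157 cm³ / 0.2257 mm² = 157000 / 0.2257 = 695613.6 mm.
Extrusion time = 695613.6 / 42.8 = 16252.7 s.
Number of layers: 28.4 / 0.37 → 77 (rounded up).
Layer-change overhead: 77 × 0.96 → 73.92 s.
Altogether 16252.7 + 73.92 = 16326.62 s, i.e. 4.54 hours.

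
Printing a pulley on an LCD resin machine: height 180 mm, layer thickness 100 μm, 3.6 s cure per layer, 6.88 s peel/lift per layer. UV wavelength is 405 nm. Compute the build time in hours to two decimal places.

Number of layers: 180 / 0.1 → 1800 (rounded up).
Cycle time = 3.6 + 6.88, so 10.48 s.
Build time: 1800 × 10.48 s = 18864 s, i.e. 5.24 hours.

5.24 hours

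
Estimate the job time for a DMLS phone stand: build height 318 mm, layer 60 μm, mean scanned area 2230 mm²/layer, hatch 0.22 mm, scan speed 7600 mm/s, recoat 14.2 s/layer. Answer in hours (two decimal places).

Number of layers: 318 / 0.06 → 5300 (rounded up).
Per-layer scan distance = 2230 / 0.22 = 10136.4 mm.
Laser time per layer: 10136.4 / 7600 → 1.3337 s.
Per-layer time: 1.3337 + 14.2 → 15.5337 s.
5300 layers × 15.5337 s/layer = 82328.61 s, i.e. 22.87 hours.

22.87 hours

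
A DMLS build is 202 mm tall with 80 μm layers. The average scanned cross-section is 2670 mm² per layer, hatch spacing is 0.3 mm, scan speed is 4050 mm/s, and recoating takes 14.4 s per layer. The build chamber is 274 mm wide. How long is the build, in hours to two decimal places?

Layer count = ceil(202 / 0.08) = 2525.
Hatch length per layer = 2670 / 0.3 = 8900 mm.
Scan time per layer = 8900 / 4050 = 2.1975 s.
Per-layer time = 2.1975 + 14.4, so 16.5975 s.
Build time = 2525 × 16.5975 = 41908.6875 s = 11.64 hours.

11.64 hours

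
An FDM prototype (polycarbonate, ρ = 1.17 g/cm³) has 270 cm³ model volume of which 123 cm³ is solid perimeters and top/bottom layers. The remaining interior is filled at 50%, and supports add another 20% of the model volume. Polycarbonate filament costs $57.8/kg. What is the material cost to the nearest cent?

$16.94

Volume inside the shell = 270 − 123, so 147 cm³.
Infill volume: 0.50 × 147 → 73.5 cm³.
Support = 0.20 × 270 = 54 cm³.
Total extruded = 123 + 73.5 + 54 = 250.5 cm³.
Mass = 250.5 × 1.17 = 293.085 g.
At $57.8/kg: 293.085/1000 × 57.8 = $16.94.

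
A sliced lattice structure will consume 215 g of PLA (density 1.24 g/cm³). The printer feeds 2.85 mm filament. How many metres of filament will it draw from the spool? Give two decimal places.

Volume = 215 g / 1.24 g·cm⁻³ = 173.3871 cm³ = 173387.1 mm³.
Filament cross-section = π × (2.85/2)² = 6.3794 mm².
L = V/A = 173387.1/6.3794 = 27179.22 mm → 27.18 m.

27.18 m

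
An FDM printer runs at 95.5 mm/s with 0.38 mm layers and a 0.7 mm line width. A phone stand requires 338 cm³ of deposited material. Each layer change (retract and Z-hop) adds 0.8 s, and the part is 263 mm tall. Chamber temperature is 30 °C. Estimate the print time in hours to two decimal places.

3.85 hours

Line area: 0.38 × 0.7 → 0.266 mm².
Total extruded path = 338000/0.266 = 1270676.7 mm.
Time extruding: 1270676.7 / 95.5 → 13305.5 s.
Layer count = ceil(263 / 0.38) = 693.
Z-hop total = 693 × 0.8 = 554.4 s.
Total = 13305.5 + 554.4 = 13859.9 s = 3.85 hours.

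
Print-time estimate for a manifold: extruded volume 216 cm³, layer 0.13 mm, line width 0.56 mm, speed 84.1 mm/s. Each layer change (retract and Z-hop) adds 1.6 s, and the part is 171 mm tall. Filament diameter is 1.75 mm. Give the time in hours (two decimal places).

10.38 hours

Extrusion cross-section = 0.13 × 0.56, so 0.0728 mm².
Path length: 216000 mm³ / 0.0728 mm² → 2967033 mm.
Time extruding = 2967033 / 84.1 = 35279.8 s.
Layer count = ceil(171 / 0.13) = 1316.
Non-print overhead = 1316 × 1.6 = 2105.6 s.
Altogether 35279.8 + 2105.6 = 37385.4 s, i.e. 10.38 hours.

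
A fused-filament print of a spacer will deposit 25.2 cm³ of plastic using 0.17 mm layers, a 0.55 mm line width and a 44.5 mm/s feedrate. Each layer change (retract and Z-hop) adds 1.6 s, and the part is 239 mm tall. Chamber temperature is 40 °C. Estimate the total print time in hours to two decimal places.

Bead cross-section: 0.17 × 0.55 → 0.0935 mm².
Path length: 25200 mm³ / 0.0935 mm² → 269518.7 mm.
Time extruding: 269518.7 / 44.5 → 6056.6 s.
Layer count = ceil(239 / 0.17) = 1406.
Z-hop total = 1406 × 1.6 = 2249.6 s.
Total = 6056.6 + 2249.6 = 8306.2 s = 2.31 hours.

2.31 hours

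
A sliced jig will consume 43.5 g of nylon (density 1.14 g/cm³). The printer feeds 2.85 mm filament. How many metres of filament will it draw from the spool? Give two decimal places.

5.98 m

Volume = 43.5 g / 1.14 g·cm⁻³ = 38.1579 cm³ = 38157.9 mm³.
A = π r² = π × 1.425² = 6.3794 mm².
Length = 38157.9 / 6.3794 = 5981.42 mm = 5.98 m.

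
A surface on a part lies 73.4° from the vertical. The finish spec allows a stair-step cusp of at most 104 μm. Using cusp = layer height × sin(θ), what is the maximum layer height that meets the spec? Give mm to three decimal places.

t = h_c / sin θ = 0.104 / 0.9583 = 0.109 mm.

0.109 mm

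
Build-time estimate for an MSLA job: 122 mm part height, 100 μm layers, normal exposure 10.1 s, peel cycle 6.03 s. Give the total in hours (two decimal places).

Layers = ⌈122/0.1⌉ = 1220.
Per-layer time = 10.1 + 6.03, so 16.13 s.
Total = 1220 × 16.13 = 19678.6 s = 5.47 hours.

5.47 hours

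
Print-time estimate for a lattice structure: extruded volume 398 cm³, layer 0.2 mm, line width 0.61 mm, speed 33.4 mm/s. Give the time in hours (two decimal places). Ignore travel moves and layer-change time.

Line area = 0.2 × 0.61, so 0.122 mm².
Path length: 398000 mm³ / 0.122 mm² → 3262295.1 mm.
Print-move time = 3262295.1 / 33.4 = 97673.5 s.
97673.5 s = 27.13 hours.

27.13 hours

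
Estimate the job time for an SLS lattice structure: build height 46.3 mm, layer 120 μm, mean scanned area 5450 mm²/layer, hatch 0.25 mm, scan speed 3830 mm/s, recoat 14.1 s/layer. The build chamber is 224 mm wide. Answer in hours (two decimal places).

Layer count = ceil(46.3 / 0.12) = 386.
Scan path per layer = 5450 / 0.25 = 21800 mm.
Per-layer scan time = 21800 / 3830 = 5.6919 s.
Layer cycle = 5.6919 + 14.1, so 19.7919 s.
386 layers × 19.7919 s/layer = 7639.6734 s, i.e. 2.12 hours.

2.12 hours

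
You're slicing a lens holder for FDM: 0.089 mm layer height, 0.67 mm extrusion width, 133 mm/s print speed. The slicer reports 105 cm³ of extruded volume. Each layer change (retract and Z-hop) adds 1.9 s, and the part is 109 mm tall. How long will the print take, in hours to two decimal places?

Extrusion cross-section = 0.089 × 0.67, so 0.05963 mm².
Total extruded path = 105000/0.05963 = 1760858.6 mm.
Extrusion time = 1760858.6 / 133, so 13239.5 s.
Number of layers: 109 / 0.089 → 1225 (rounded up).
Non-print overhead = 1225 × 1.9, so 2327.5 s.
Altogether 13239.5 + 2327.5 = 15567 s, i.e. 4.32 hours.

4.32 hours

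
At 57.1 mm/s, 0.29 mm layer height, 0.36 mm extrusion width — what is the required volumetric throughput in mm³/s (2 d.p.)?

5.96

Extrusion cross-section = 0.29 × 0.36 = 0.1044 mm².
Q = v·A = 57.1 × 0.1044 = 5.96 mm³/s.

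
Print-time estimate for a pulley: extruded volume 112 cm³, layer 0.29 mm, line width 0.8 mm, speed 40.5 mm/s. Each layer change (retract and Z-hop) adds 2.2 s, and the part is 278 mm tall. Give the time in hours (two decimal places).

3.90 hours

Bead cross-section: 0.29 × 0.8 → 0.232 mm².
Toolpath length = 112 cm³ / 0.232 mm² = 112000 / 0.232 = 482758.6 mm.
Extrusion time = 482758.6 / 40.5 = 11920 s.
Number of layers: 278 / 0.29 → 959 (rounded up).
Z-hop total = 959 × 2.2 = 2109.8 s.
Total = 11920 + 2109.8 = 14029.8 s = 3.90 hours.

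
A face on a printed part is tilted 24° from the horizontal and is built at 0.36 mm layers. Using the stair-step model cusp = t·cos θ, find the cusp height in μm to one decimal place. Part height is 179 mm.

328.9 μm

cos(24°) = 0.9135, so cusp = 0.36 × 0.9135 = 0.32886 mm → 328.9 μm.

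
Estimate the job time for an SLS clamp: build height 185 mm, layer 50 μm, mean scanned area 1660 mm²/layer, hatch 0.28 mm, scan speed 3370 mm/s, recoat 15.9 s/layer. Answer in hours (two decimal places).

Layer count = ceil(185 / 0.05) = 3700.
Hatch length per layer = 1660 / 0.28, so 5928.6 mm.
Scan time per layer = 5928.6 / 3370, so 1.7592 s.
Time per layer: 1.7592 + 15.9 → 17.6592 s.
Build time = 3700 × 17.6592 = 65339.04 s = 18.15 hours.

18.15 hours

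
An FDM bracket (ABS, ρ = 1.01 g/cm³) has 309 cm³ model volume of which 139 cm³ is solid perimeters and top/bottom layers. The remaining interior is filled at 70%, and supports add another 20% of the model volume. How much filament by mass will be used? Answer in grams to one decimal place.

323.0 g

Volume inside the shell = 309 − 139, so 170 cm³.
Infill volume: 0.70 × 170 → 119 cm³.
Support: 0.20 × 309 → 61.8 cm³.
Total extruded = 139 + 119 + 61.8, so 319.8 cm³.
Mass = 319.8 × 1.01 = 322.998 g.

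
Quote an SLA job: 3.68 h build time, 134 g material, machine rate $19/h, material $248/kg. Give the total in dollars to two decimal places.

$103.15

Machine cost = 19 × 3.68 = $69.92.
Material cost = 248 × 134/1000 = $33.232.
Total = 69.92 + 33.232 = 103.152 ≈ $103.15.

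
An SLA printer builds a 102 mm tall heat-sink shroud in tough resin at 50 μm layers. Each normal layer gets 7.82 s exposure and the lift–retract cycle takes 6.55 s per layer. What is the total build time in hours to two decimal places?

Layer count = ceil(102 / 0.05) = 2040.
Cycle time = 7.82 + 6.55, so 14.37 s.
Build time: 2040 × 14.37 s = 29314.8 s, i.e. 8.14 hours.

8.14 hours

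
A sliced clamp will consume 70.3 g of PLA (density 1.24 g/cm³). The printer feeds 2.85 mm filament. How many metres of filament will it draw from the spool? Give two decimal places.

Volume = 70.3 g / 1.24 g·cm⁻³ = 56.6935 cm³ = 56693.5 mm³.
Filament cross-section = π × (2.85/2)² = 6.3794 mm².
L = V/A = 56693.5/6.3794 = 8886.96 mm → 8.89 m.

8.89 m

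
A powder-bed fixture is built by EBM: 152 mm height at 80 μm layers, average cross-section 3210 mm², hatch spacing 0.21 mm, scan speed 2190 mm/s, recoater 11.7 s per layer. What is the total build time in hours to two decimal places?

9.86 hours

Number of layers: 152 / 0.08 → 1900 (rounded up).
Scan path per layer = 3210 / 0.21 = 15285.7 mm.
Beam time per layer = 15285.7 / 2190 = 6.9798 s.
Per-layer time = 6.9798 + 11.7 = 18.6798 s.
Total: 1900 × 18.6798 s = 35491.62 s → 9.86 hours.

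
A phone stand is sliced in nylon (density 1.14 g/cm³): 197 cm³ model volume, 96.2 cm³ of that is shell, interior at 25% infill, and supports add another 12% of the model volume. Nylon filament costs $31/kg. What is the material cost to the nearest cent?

$5.13

Infill region: 197 − 96.2 → 100.8 cm³.
Infill deposited: 0.25 × 100.8 → 25.2 cm³.
Support: 0.12 × 197 → 23.64 cm³.
Total printed volume = 96.2 + 25.2 + 23.64 = 145.04 cm³.
Mass = 145.04 × 1.14, so 165.3456 g.
Cost = 165.3456 g / 1000 × $31/kg = $5.13.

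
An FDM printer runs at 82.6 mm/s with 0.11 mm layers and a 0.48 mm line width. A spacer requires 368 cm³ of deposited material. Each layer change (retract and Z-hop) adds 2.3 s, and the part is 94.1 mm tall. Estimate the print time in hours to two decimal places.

Bead cross-section = 0.11 × 0.48 = 0.0528 mm².
Total extruded path = 368000/0.0528 = 6969697 mm.
Extrusion time = 6969697 / 82.6, so 84378.9 s.
Layer count = ceil(94.1 / 0.11) = 856.
Z-hop total: 856 × 2.3 → 1968.8 s.
Altogether 84378.9 + 1968.8 = 86347.7 s, i.e. 23.99 hours.

23.99 hours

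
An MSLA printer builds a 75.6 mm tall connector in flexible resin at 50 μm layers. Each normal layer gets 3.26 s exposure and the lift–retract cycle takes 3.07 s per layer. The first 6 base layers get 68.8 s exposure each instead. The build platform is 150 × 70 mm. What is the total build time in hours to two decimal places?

2.77 hours

Layer count = ceil(75.6 / 0.05) = 1512.
Burn-in layers = 6 × (68.8 + 3.07) = 431.22 s.
Regular layers: 1506 × (3.26 + 3.07) → 9532.98 s.
Sum: 431.22 + 9532.98 = 9964.2 s → 2.77 hours.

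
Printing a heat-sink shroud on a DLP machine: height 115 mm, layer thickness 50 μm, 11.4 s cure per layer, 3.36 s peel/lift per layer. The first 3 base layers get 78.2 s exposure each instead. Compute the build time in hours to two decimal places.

Layer count = ceil(115 / 0.05) = 2300.
Burn-in layers: 3 × (78.2 + 3.36) → 244.68 s.
Regular layers = 2297 × (11.4 + 3.36), so 33903.72 s.
Total = 244.68 + 33903.72 = 34148.4 s = 9.49 hours.

9.49 hours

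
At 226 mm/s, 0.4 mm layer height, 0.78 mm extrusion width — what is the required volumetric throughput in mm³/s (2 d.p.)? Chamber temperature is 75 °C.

70.51

Extrusion cross-section: 0.4 × 0.78 → 0.312 mm².
Volumetric flow = 226 × 0.312 = 70.51 mm³/s.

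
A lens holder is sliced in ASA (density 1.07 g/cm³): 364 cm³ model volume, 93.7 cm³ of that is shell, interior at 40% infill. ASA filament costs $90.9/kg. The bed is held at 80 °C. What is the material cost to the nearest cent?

Interior volume = 364 − 93.7 = 270.3 cm³.
Infill deposited = 0.40 × 270.3 = 108.12 cm³.
Deposited volume: 93.7 + 108.12 → 201.82 cm³.
Mass = 201.82 × 1.07, so 215.9474 g.
At $90.9/kg: 215.9474/1000 × 90.9 = $19.63.

$19.63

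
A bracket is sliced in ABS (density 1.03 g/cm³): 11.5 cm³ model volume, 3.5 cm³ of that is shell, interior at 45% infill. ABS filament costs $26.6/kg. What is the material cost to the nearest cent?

$0.19

Infill region = 11.5 − 3.5, so 8 cm³.
Infill volume = 0.45 × 8 = 3.6 cm³.
Total extruded = 3.5 + 3.6, so 7.1 cm³.
Mass: 7.1 × 1.03 → 7.313 g.
Cost = 7.313 g / 1000 × $26.6/kg = $0.19.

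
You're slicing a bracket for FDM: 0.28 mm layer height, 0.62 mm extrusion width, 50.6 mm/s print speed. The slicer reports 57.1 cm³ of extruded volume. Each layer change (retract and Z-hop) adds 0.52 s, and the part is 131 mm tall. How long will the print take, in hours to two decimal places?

Bead cross-section = 0.28 × 0.62, so 0.1736 mm².
Toolpath length = 57.1 cm³ / 0.1736 mm² = 57100 / 0.1736 = 328917.1 mm.
Extrusion time: 328917.1 / 50.6 → 6500.3 s.
Number of layers: 131 / 0.28 → 468 (rounded up).
Non-print overhead = 468 × 0.52, so 243.36 s.
Altogether 6500.3 + 243.36 = 6743.66 s, i.e. 1.87 hours.

1.87 hours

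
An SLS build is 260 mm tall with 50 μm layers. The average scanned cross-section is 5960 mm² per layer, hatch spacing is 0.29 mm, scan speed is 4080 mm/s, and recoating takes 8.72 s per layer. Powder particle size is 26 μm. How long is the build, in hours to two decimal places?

Layer count = ceil(260 / 0.05) = 5200.
Per-layer scan distance: 5960 / 0.29 → 20551.7 mm.
Scan time per layer = 20551.7 / 4080 = 5.0372 s.
Time per layer: 5.0372 + 8.72 → 13.7572 s.
Build time = 5200 × 13.7572 = 71537.44 s = 19.87 hours.

19.87 hours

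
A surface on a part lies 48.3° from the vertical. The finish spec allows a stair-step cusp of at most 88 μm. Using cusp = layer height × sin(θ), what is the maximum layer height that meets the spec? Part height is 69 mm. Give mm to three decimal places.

t = h_c / sin θ = 0.088 / 0.7466 = 0.118 mm.

0.118 mm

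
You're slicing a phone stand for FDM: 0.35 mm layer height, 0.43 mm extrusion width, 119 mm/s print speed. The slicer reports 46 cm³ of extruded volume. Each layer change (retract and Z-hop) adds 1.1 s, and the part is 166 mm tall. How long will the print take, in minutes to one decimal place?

51.5 minutes

Line area = 0.35 × 0.43, so 0.1505 mm².
Total extruded path = 46000/0.1505 = 305647.8 mm.
Time extruding = 305647.8 / 119 = 2568.5 s.
Layer count = ceil(166 / 0.35) = 475.
Layer-change overhead: 475 × 1.1 → 522.5 s.
Total = 2568.5 + 522.5 = 3091 s = 51.5 minutes.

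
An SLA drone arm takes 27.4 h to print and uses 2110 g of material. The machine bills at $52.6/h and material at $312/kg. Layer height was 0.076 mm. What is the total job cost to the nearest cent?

Machine-time cost = 52.6 × 27.4 = $1441.24.
Material cost = 312 × 2110/1000, so $658.32.
Total = 1441.24 + 658.32 = $2099.56.

$2099.56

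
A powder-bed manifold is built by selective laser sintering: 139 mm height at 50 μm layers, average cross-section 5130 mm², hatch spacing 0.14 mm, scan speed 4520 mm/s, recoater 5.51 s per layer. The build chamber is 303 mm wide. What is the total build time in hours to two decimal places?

10.52 hours

Number of layers: 139 / 0.05 → 2780 (rounded up).
Scan path per layer = 5130 / 0.14, so 36642.9 mm.
Per-layer scan time: 36642.9 / 4520 → 8.1068 s.
Layer cycle: 8.1068 + 5.51 → 13.6168 s.
Total: 2780 × 13.6168 s = 37854.704 s → 10.52 hours.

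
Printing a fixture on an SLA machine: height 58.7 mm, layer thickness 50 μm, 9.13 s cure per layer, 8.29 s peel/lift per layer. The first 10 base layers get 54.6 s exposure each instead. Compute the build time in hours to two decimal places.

5.81 hours

Layers = ⌈58.7/0.05⌉ = 1174.
Bottom layers = 10 × (54.6 + 8.29), so 628.9 s.
Regular layers: 1164 × (9.13 + 8.29) → 20276.88 s.
Total = 628.9 + 20276.88 = 20905.78 s = 5.81 hours.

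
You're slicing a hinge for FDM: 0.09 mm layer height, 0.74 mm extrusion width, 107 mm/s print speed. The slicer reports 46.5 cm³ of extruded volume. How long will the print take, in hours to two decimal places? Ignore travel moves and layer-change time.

1.81 hours

Extrusion cross-section = 0.09 × 0.74, so 0.0666 mm².
Total extruded path = 46500/0.0666 = 698198.2 mm.
Time extruding = 698198.2 / 107 = 6525.2 s.
Converting: 6525.2 s = 1.81 hours.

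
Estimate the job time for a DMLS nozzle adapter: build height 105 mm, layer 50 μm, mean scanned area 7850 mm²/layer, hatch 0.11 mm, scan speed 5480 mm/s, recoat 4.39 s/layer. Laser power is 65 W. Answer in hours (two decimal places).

Layer count = ceil(105 / 0.05) = 2100.
Per-layer scan distance = 7850 / 0.11, so 71363.6 mm.
Per-layer scan time: 71363.6 / 5480 → 13.0226 s.
Time per layer: 13.0226 + 4.39 → 17.4126 s.
2100 layers × 17.4126 s/layer = 36566.46 s, i.e. 10.16 hours.

10.16 hours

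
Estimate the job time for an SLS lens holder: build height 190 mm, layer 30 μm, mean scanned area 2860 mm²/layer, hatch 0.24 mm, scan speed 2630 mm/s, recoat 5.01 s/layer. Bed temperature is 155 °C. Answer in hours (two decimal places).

Number of layers: 190 / 0.03 → 6334 (rounded up).
Hatch length per layer = 2860 / 0.24 = 11916.7 mm.
Per-layer scan time = 11916.7 / 2630 = 4.5311 s.
Layer cycle = 4.5311 + 5.01 = 9.5411 s.
Build time = 6334 × 9.5411 = 60433.3274 s = 16.79 hours.

16.79 hours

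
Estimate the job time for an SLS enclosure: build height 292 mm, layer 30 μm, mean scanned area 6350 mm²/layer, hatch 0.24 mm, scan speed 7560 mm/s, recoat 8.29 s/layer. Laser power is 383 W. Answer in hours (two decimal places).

31.88 hours

Layer count = ceil(292 / 0.03) = 9734.
Hatch length per layer: 6350 / 0.24 → 26458.3 mm.
Scan time per layer = 26458.3 / 7560 = 3.4998 s.
Time per layer = 3.4998 + 8.29 = 11.7898 s.
9734 layers × 11.7898 s/layer = 114761.9132 s, i.e. 31.88 hours.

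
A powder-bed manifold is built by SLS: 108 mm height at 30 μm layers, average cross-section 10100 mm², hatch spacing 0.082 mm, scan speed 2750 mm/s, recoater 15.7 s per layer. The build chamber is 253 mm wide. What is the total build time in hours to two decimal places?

Number of layers: 108 / 0.03 → 3600 (rounded up).
Hatch length per layer: 10100 / 0.082 → 123170.7 mm.
Laser time per layer = 123170.7 / 2750, so 44.7893 s.
Per-layer time = 44.7893 + 15.7, so 60.4893 s.
Total: 3600 × 60.4893 s = 217761.48 s → 60.49 hours.

60.49 hours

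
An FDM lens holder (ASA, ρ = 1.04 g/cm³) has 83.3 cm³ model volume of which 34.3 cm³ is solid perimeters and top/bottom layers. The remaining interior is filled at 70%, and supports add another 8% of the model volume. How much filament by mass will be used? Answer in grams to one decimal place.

Interior volume = 83.3 − 34.3, so 49 cm³.
Infill volume = 0.70 × 49, so 34.3 cm³.
Support = 0.08 × 83.3, so 6.664 cm³.
Total extruded = 34.3 + 34.3 + 6.664 = 75.264 cm³.
Mass = 75.264 × 1.04, so 78.27456 g.

78.3 g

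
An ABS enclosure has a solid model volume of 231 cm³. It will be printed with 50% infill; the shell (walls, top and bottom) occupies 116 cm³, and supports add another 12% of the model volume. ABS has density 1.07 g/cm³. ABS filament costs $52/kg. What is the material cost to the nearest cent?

$11.20

Interior volume = 231 − 116 = 115 cm³.
Infill deposited = 0.50 × 115 = 57.5 cm³.
Support = 0.12 × 231, so 27.72 cm³.
Total extruded: 116 + 57.5 + 27.72 → 201.22 cm³.
Mass: 201.22 × 1.07 → 215.3054 g.
Cost = 215.3054 g / 1000 × $52/kg = $11.20.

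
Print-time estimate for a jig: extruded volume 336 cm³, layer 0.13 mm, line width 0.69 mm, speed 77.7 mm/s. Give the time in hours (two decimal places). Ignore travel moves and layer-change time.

13.39 hours

Bead cross-section: 0.13 × 0.69 → 0.0897 mm².
Path length: 336000 mm³ / 0.0897 mm² → 3745819.4 mm.
Print-move time = 3745819.4 / 77.7 = 48208.7 s.
That's 48208.7 s → 13.39 hours.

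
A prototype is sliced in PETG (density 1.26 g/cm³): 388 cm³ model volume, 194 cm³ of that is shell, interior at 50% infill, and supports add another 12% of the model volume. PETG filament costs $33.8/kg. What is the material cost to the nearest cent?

Interior volume: 388 − 194 → 194 cm³.
Infill volume = 0.50 × 194, so 97 cm³.
Support = 0.12 × 388, so 46.56 cm³.
Deposited volume = 194 + 97 + 46.56, so 337.56 cm³.
Mass = 337.56 × 1.26, so 425.3256 g.
At $33.8/kg: 425.3256/1000 × 33.8 = $14.38.

$14.38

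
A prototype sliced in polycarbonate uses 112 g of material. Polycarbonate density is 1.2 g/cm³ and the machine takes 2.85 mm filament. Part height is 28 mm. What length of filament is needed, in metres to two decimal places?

14.63 m

Extruded volume: 112/1.2 = 93.3333 cm³ (93333.3 mm³).
Cross-section of 2.85 mm filament: π·(2.85/2)² = 6.3794 mm².
Length = 93333.3 / 6.3794 = 14630.42 mm = 14.63 m.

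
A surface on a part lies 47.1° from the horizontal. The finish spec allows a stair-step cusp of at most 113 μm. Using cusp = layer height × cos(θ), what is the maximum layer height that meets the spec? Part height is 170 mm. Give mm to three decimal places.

cos(47.1°) = 0.6807; t_max = 0.113/0.6807 = 0.166 mm.

0.166 mm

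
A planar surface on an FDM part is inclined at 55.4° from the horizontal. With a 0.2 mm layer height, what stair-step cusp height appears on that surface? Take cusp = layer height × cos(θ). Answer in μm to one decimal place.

113.6 μm

h_c = t·cos θ = 0.2 × 0.5678 = 0.11356 mm (113.6 μm).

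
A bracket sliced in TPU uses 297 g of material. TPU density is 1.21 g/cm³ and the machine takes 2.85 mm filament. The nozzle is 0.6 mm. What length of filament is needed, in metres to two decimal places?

38.48 m

Volume = 297 g / 1.21 g·cm⁻³ = 245.4545 cm³ = 245454.5 mm³.
Filament cross-section = π × (2.85/2)² = 6.3794 mm².
L = V/A = 245454.5/6.3794 = 38476.11 mm → 38.48 m.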